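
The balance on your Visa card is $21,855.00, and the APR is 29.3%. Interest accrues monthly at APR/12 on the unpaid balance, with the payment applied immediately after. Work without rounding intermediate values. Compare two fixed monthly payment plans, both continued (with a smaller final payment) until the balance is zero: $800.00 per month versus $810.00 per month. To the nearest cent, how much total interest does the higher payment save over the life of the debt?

$364.42

Monthly rate r = 29.3%/12 = 2.44167% = 0.0244167.
At $800.00/mo: n = ⌈−ln(1 − rB₀/P)/ln(1+r)⌉ = 46 payments (last $471.95); total interest = total paid − $21,855.00 = $14,616.95.
At $810.00/mo: 45 payments (last $467.53); total interest $14,252.53.
Interest saved = $14,616.95 − $14,252.53 = $364.42.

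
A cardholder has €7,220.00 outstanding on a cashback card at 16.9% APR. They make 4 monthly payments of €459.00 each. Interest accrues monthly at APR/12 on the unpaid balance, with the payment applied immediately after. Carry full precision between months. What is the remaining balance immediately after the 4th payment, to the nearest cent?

€5,760.25

Monthly rate r = 16.9%/12 = 1.40833% = 0.0140833.
Each month: B ← B·(1+r) − €459.00.
Month 1: interest €101.68; balance after payment €6,862.68.
Month 2: interest €96.65; balance after payment €6,500.33.
Month 3: interest €91.55; balance after payment €6,132.88.
Month 4: interest €86.37; balance after payment €5,760.25.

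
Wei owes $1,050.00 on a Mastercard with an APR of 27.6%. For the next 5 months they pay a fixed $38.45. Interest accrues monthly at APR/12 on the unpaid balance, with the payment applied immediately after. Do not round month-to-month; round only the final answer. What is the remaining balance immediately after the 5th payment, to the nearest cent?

Monthly rate r = 27.6%/12 = 2.3% = 0.023.
Each month: B ← B·(1+r) − $38.45.
Month 1: interest $24.15; balance after payment $1,035.70.
Month 2: interest $23.82; balance after payment $1,021.07.
Month 3: interest $23.48; balance after payment $1,006.11.
Month 4: interest $23.14; balance after payment $990.80.
Month 5: interest $22.79; balance after payment $975.13.

$975.13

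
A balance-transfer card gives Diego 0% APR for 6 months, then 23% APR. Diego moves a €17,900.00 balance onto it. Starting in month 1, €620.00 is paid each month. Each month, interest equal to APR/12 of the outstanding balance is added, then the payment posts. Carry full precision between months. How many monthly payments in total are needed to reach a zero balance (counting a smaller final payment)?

37 months

Promo months 1–6 at r₀ = 0%/12 = 0; months 7+ at r₁ = 23%/12 = 0.0191667.
After month 6 (no interest yet): B = €17,900.00 − 6·€620.00 = €14,180.00.
Then at r₁ with €620.00/mo: n₂ = −ln(1 − r₁·B/P)/ln(1+r₁) ≈ 30.39 → 31 more payments.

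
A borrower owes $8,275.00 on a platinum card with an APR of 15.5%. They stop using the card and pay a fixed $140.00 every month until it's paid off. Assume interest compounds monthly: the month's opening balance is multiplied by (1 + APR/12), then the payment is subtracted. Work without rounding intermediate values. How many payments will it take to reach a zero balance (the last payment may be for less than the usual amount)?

Monthly rate r = 15.5%/12 = 1.29167% = 0.0129167.
Recurrence: B ← B·(1+r) − $140.00.
Month 1: interest $106.89; balance after payment $8,241.89.
Month 2: interest $106.46; balance after payment $8,208.34.
Closed form: n = −ln(1 − rB₀/P)/ln(1+r) = −ln(0.23653)/ln(1.01292) ≈ 112.332, so the balance reaches zero during payment 113.

113 months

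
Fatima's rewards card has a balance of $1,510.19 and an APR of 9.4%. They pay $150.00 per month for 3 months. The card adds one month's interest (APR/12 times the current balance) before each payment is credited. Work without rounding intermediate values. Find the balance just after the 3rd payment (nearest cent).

Monthly rate r = 9.4%/12 = 0.783333% = 0.00783333.
Each month: B ← B·(1+r) − $150.00.
Month 1: interest $11.83; balance after payment $1,372.02.
Month 2: interest $10.75; balance after payment $1,232.77.
Month 3: interest $9.66; balance after payment $1,092.42.

$1,092.42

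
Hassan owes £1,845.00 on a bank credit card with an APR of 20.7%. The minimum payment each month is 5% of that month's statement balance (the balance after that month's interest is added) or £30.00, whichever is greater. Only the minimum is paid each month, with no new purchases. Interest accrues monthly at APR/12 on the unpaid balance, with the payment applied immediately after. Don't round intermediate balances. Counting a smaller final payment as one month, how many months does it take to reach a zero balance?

58 months

Monthly rate r = 20.7%/12 = 1.725% = 0.01725.
While 5% of the post-interest balance exceeds £30.00, each month B ← (B·(1+r))·(1 − 0.05), i.e. B shrinks by the factor (1+r)·0.95 = 0.96639.
This holds for months 1–34. Entering month 35 the balance is £576.95; 5% of the post-interest balance is now below £30.00, so the flat £30.00 minimum applies from here.
From month 35 a fixed £30.00 at rate r clears £576.95 in 24 more payments. Total: 34 + 24 = 58 months.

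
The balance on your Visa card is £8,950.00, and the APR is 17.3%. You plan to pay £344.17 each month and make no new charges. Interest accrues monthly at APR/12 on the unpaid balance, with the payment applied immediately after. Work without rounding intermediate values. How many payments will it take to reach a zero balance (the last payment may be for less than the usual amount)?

Monthly rate r = 17.3%/12 = 1.44167% = 0.0144167.
Recurrence: B ← B·(1+r) − £344.17.
Month 1: interest £129.03; balance after payment £8,734.86.
Month 2: interest £125.93; balance after payment £8,516.62.
Closed form: n = −ln(1 − rB₀/P)/ln(1+r) = −ln(0.6251)/ln(1.01442) ≈ 32.825, so the balance reaches zero during payment 33.

33 payments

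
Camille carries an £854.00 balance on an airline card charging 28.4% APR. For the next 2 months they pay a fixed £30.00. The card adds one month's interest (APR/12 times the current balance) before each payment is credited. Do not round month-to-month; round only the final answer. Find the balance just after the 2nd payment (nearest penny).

Monthly rate r = 28.4%/12 = 2.36667% = 0.0236667.
Each month: B ← B·(1+r) − £30.00.
Month 1: interest £20.21; balance after payment £844.21.
Month 2: interest £19.98; balance after payment £834.19.

£834.19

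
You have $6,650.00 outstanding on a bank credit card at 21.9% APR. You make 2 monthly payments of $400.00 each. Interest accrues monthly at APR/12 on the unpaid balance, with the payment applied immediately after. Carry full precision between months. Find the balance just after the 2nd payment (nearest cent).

Monthly rate r = 21.9%/12 = 1.825% = 0.01825.
Each month: B ← B·(1+r) − $400.00.
Month 1: interest $121.36; balance after payment $6,371.36.
Month 2: interest $116.28; balance after payment $6,087.64.

$6,087.64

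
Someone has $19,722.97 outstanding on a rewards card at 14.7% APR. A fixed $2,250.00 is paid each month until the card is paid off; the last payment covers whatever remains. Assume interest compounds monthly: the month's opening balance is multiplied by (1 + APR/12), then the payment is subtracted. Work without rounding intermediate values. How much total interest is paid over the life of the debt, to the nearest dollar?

$1,272

Monthly rate r = 14.7%/12 = 1.225% = 0.01225.
Payoff takes n = ⌈−ln(1 − rB₀/P)/ln(1+r)⌉ = ⌈9.330⌉ = 10 payments; the last is $744.95.
Total paid = 9·$2,250.00 + $744.95 = $20,994.95.
Total interest = total paid − principal = $20,994.95 − $19,722.97 = $1,271.98.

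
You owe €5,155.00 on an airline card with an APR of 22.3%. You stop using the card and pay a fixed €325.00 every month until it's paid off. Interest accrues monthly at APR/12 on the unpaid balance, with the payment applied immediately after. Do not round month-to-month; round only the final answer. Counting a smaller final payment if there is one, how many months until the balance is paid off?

19 months

Monthly rate r = 22.3%/12 = 1.85833% = 0.0185833.
Recurrence: B ← B·(1+r) − €325.00.
Month 1: interest €95.80; balance after payment €4,925.80.
Month 2: interest €91.54; balance after payment €4,692.33.
Closed form: n = −ln(1 − rB₀/P)/ln(1+r) = −ln(0.70524)/ln(1.01858) ≈ 18.966, so the balance reaches zero during payment 19.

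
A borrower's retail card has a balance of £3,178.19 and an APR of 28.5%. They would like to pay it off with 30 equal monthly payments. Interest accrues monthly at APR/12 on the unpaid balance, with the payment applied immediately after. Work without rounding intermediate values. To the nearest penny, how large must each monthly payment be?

£149.33

Monthly rate r = 28.5%/12 = 2.375% = 0.02375.
Level-payment amortization: P = B₀·r / (1 − (1+r)^(−n)) = 3178.19·0.02375 / (1 − 1.02375^(−30)).
Denominator 1 − (1+r)^(−30) = 0.505481484.
P = 75.482 / 0.505481484 ≈ 149.33.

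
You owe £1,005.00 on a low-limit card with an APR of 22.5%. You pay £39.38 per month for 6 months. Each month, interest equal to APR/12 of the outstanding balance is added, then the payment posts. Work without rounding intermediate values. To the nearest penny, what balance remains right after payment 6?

Monthly rate r = 22.5%/12 = 1.875% = 0.01875.
Each month: B ← B·(1+r) − £39.38.
Month 1: interest £18.84; balance after payment £984.46.
Month 2: interest £18.46; balance after payment £963.54.
Month 3: interest £18.07; balance after payment £942.23.
Month 4: interest £17.67; balance after payment £920.52.
Month 5: interest £17.26; balance after payment £898.40.
Month 6: interest £16.84; balance after payment £875.86.

£875.86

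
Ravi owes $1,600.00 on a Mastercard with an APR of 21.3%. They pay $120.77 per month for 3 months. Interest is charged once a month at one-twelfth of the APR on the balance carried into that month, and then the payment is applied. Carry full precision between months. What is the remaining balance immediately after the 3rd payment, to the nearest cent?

Monthly rate r = 21.3%/12 = 1.775% = 0.01775.
Each month: B ← B·(1+r) − $120.77.
Month 1: interest $28.40; balance after payment $1,507.63.
Month 2: interest $26.76; balance after payment $1,413.62.
Month 3: interest $25.09; balance after payment $1,317.94.

$1,317.94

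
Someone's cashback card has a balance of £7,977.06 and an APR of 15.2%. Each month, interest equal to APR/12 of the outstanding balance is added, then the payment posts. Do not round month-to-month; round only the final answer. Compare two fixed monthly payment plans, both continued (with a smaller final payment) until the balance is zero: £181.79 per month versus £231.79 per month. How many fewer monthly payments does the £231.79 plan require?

19 fewer payments

Monthly rate r = 15.2%/12 = 1.26667% = 0.0126667.
At £181.79/mo: n = ⌈−ln(1 − rB₀/P)/ln(1+r)⌉ = 65 payments (last £86.26); total interest = total paid − £7,977.06 = £3,743.76.
At £231.79/mo: 46 payments (last £113.53); total interest £2,567.02.
Payments saved = 65 − 46 = 19.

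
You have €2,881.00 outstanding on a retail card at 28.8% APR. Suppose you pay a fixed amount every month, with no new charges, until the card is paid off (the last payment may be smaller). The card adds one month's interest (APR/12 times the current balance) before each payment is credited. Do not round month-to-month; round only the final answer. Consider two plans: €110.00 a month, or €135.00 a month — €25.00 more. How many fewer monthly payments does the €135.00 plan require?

Monthly rate r = 28.8%/12 = 2.4% = 0.024.
At €110.00/mo: n = ⌈−ln(1 − rB₀/P)/ln(1+r)⌉ = 42 payments (last €83.95); total interest = total paid − €2,881.00 = €1,712.95.
At €135.00/mo: 31 payments (last €36.22); total interest €1,205.22.
Payments saved = 42 − 31 = 11.

11 fewer payments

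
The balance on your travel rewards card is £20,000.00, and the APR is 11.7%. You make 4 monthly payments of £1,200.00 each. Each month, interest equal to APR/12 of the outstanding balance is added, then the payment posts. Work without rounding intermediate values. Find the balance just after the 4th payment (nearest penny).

£15,920.82

Monthly rate r = 11.7%/12 = 0.975% = 0.00975.
Each month: B ← B·(1+r) − £1,200.00.
Month 1: interest £195.00; balance after payment £18,995.00.
Month 2: interest £185.20; balance after payment £17,980.20.
Month 3: interest £175.31; balance after payment £16,955.51.
Month 4: interest £165.32; balance after payment £15,920.82.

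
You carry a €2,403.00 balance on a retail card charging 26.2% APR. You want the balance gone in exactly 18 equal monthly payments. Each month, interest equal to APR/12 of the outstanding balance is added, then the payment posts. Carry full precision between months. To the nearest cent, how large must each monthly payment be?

Monthly rate r = 26.2%/12 = 2.18333% = 0.0218333.
Level-payment amortization: P = B₀·r / (1 − (1+r)^(−n)) = 2403.00·0.0218333 / (1 − 1.02183^(−18)).
Denominator 1 − (1+r)^(−18) = 0.322110641.
P = 52.4655 / 0.322110641 ≈ 162.88.

€162.88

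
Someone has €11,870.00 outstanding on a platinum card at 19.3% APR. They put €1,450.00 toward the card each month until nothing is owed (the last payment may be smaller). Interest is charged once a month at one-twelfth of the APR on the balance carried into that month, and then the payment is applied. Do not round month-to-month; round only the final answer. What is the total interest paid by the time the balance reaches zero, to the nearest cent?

€961.14

Monthly rate r = 19.3%/12 = 1.60833% = 0.0160833.
Payoff takes n = ⌈−ln(1 − rB₀/P)/ln(1+r)⌉ = ⌈8.848⌉ = 9 payments; the last is €1,231.14.
Total paid = 8·€1,450.00 + €1,231.14 = €12,831.14.
Total interest = total paid − principal = €12,831.14 − €11,870.00 = €961.14.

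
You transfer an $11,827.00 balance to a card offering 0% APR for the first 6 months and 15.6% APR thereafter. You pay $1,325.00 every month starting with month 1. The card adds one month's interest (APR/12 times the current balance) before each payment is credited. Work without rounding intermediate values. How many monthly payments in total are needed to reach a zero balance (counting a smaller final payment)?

10 payments

Promo months 1–6 at r₀ = 0%/12 = 0; months 7+ at r₁ = 15.6%/12 = 0.013.
After month 6 (no interest yet): B = $11,827.00 − 6·$1,325.00 = $3,877.00.
Then at r₁ with $1,325.00/mo: n₂ = −ln(1 − r₁·B/P)/ln(1+r₁) ≈ 3.00 → 4 more payments.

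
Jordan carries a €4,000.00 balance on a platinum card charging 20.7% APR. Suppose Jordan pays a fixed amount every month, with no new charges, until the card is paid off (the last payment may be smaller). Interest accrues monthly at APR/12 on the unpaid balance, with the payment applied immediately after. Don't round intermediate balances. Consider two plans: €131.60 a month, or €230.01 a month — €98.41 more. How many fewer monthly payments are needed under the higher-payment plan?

23 fewer payments

Monthly rate r = 20.7%/12 = 1.725% = 0.01725.
At €131.60/mo: n = ⌈−ln(1 − rB₀/P)/ln(1+r)⌉ = 44 payments (last €58.58); total interest = total paid − €4,000.00 = €1,717.38.
At €230.01/mo: 21 payments (last €196.57); total interest €796.77.
Payments saved = 44 − 21 = 23.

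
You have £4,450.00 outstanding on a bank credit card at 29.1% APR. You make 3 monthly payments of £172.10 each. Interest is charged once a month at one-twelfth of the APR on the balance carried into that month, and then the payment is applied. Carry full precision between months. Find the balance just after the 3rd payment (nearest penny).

Monthly rate r = 29.1%/12 = 2.425% = 0.02425.
Each month: B ← B·(1+r) − £172.10.
Month 1: interest £107.91; balance after payment £4,385.81.
Month 2: interest £106.36; balance after payment £4,320.07.
Month 3: interest £104.76; balance after payment £4,252.73.

£4,252.73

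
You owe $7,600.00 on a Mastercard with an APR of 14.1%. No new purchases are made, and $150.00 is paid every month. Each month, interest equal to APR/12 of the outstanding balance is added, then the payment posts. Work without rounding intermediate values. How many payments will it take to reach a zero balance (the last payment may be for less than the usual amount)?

Monthly rate r = 14.1%/12 = 1.175% = 0.01175.
Recurrence: B ← B·(1+r) − $150.00.
Month 1: interest $89.30; balance after payment $7,539.30.
Month 2: interest $88.59; balance after payment $7,477.89.
Closed form: n = −ln(1 − rB₀/P)/ln(1+r) = −ln(0.40467)/ln(1.01175) ≈ 77.446, so the balance reaches zero during payment 78.

78 payments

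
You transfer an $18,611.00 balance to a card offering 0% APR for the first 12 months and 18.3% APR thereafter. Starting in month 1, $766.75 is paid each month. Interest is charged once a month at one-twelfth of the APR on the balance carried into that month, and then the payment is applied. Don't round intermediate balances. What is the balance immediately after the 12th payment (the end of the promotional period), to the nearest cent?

Promo months 1–12 at r₀ = 0%/12 = 0; months 13+ at r₁ = 18.3%/12 = 0.01525.
After month 12 (no interest yet): B = $18,611.00 − 12·$766.75 = $9,410.00.

$9,410.00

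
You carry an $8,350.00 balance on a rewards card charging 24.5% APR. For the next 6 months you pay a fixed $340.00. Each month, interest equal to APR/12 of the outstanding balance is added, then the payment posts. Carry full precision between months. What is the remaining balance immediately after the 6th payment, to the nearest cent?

$7,279.52

Monthly rate r = 24.5%/12 = 2.04167% = 0.0204167.
Each month: B ← B·(1+r) − $340.00.
Month 1: interest $170.48; balance after payment $8,180.48.
Month 2: interest $167.02; balance after payment $8,007.50.
Month 3: interest $163.49; balance after payment $7,830.98.
Month 4: interest $159.88; balance after payment $7,650.87.
Month 5: interest $156.21; balance after payment $7,467.07.
Month 6: interest $152.45; balance after payment $7,279.52.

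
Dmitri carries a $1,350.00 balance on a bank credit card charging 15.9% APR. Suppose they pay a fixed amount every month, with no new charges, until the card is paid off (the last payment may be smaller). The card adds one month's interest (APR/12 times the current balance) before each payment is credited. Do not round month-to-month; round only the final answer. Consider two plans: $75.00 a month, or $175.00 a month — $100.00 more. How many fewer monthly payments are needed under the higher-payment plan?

12 fewer payments

Monthly rate r = 15.9%/12 = 1.325% = 0.01325.
At $75.00/mo: n = ⌈−ln(1 − rB₀/P)/ln(1+r)⌉ = 21 payments (last $52.55); total interest = total paid − $1,350.00 = $202.55.
At $175.00/mo: 9 payments (last $33.68); total interest $83.68.
Payments saved = 21 − 9 = 12.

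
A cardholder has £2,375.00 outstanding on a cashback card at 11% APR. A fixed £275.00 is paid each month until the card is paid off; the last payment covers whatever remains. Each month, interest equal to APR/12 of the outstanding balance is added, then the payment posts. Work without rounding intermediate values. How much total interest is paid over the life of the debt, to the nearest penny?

£110.66

Monthly rate r = 11%/12 = 0.916667% = 0.00916667.
Payoff takes n = ⌈−ln(1 − rB₀/P)/ln(1+r)⌉ = ⌈9.039⌉ = 10 payments; the last is £10.66.
Total paid = 9·£275.00 + £10.66 = £2,485.66.
Total interest = total paid − principal = £2,485.66 − £2,375.00 = £110.66.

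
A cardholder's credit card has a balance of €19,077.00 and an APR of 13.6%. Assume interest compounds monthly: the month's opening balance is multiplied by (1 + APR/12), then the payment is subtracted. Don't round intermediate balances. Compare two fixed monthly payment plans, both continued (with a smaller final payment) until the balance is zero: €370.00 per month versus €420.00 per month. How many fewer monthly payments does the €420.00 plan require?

13 fewer payments

Monthly rate r = 13.6%/12 = 1.13333% = 0.0113333.
At €370.00/mo: n = ⌈−ln(1 − rB₀/P)/ln(1+r)⌉ = 78 payments (last €332.79); total interest = total paid − €19,077.00 = €9,745.79.
At €420.00/mo: 65 payments (last €70.81); total interest €7,873.81.
Payments saved = 78 − 65 = 13.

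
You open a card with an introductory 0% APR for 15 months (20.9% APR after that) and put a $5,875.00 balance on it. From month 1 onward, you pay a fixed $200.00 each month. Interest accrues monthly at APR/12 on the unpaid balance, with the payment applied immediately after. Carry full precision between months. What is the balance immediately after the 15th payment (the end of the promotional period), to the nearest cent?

$2,875.00

Promo months 1–15 at r₀ = 0%/12 = 0; months 16+ at r₁ = 20.9%/12 = 0.0174167.
After month 15 (no interest yet): B = $5,875.00 − 15·$200.00 = $2,875.00.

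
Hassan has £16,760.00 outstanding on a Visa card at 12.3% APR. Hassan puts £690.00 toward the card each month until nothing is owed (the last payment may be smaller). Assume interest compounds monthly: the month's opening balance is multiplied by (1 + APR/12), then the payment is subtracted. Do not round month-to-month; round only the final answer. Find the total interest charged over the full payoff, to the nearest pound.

£2,612

Monthly rate r = 12.3%/12 = 1.025% = 0.01025.
Payoff takes n = ⌈−ln(1 − rB₀/P)/ln(1+r)⌉ = ⌈28.076⌉ = 29 payments; the last is £52.48.
Total paid = 28·£690.00 + £52.48 = £19,372.48.
Total interest = total paid − principal = £19,372.48 − £16,760.00 = £2,612.48.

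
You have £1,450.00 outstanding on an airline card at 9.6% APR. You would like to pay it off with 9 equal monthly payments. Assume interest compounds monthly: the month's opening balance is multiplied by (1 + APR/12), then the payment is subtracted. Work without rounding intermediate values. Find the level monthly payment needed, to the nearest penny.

Monthly rate r = 9.6%/12 = 0.8% = 0.008.
Level-payment amortization: P = B₀·r / (1 − (1+r)^(−n)) = 1450.00·0.008 / (1 − 1.008^(−9)).
Denominator 1 − (1+r)^(−9) = 0.0692024939.
P = 11.6 / 0.0692024939 ≈ 167.62.

£167.62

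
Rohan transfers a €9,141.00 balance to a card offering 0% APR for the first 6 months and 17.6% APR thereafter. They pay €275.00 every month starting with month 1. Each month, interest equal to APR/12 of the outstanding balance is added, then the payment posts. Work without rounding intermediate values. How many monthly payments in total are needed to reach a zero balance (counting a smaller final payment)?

42 months

Promo months 1–6 at r₀ = 0%/12 = 0; months 7+ at r₁ = 17.6%/12 = 0.0146667.
After month 6 (no interest yet): B = €9,141.00 − 6·€275.00 = €7,491.00.
Then at r₁ with €275.00/mo: n₂ = −ln(1 − r₁·B/P)/ln(1+r₁) ≈ 35.03 → 36 more payments.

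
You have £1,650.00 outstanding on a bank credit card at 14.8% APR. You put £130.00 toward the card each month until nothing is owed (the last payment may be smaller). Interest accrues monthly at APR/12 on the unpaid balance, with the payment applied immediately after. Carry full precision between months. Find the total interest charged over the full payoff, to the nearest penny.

£155.55

Monthly rate r = 14.8%/12 = 1.23333% = 0.0123333.
Payoff takes n = ⌈−ln(1 − rB₀/P)/ln(1+r)⌉ = ⌈13.888⌉ = 14 payments; the last is £115.55.
Total paid = 13·£130.00 + £115.55 = £1,805.55.
Total interest = total paid − principal = £1,805.55 − £1,650.00 = £155.55.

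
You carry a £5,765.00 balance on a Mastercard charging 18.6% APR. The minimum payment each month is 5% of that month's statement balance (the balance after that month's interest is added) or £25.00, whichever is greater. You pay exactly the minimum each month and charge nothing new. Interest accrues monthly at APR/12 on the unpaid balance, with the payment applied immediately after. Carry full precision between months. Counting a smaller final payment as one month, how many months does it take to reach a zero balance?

Monthly rate r = 18.6%/12 = 1.55% = 0.0155.
While 5% of the post-interest balance exceeds £25.00, each month B ← (B·(1+r))·(1 − 0.05), i.e. B shrinks by the factor (1+r)·0.95 = 0.96473.
This holds for months 1–69. Entering month 70 the balance is £483.77; 5% of the post-interest balance is now below £25.00, so the flat £25.00 minimum applies from here.
From month 70 a fixed £25.00 at rate r clears £483.77 in 24 more payments. Total: 69 + 24 = 93 months.

93 months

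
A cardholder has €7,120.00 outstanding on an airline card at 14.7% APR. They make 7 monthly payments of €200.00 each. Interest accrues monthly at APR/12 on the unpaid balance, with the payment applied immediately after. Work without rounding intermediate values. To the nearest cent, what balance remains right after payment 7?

€6,300.93

Monthly rate r = 14.7%/12 = 1.225% = 0.01225.
Each month: B ← B·(1+r) − €200.00.
Month 1: interest €87.22; balance after payment €7,007.22.
Month 2: interest €85.84; balance after payment €6,893.06.
Month 3: interest €84.44; balance after payment €6,777.50.
Month 4: interest €83.02; balance after payment €6,660.52.
Month 5: interest €81.59; balance after payment €6,542.11.
Month 6: interest €80.14; balance after payment €6,422.26.
Month 7: interest €78.67; balance after payment €6,300.93.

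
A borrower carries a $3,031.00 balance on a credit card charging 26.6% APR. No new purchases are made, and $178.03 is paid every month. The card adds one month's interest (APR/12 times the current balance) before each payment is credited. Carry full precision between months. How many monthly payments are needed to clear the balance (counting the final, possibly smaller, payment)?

Monthly rate r = 26.6%/12 = 2.21667% = 0.0221667.
Recurrence: B ← B·(1+r) − $178.03.
Month 1: interest $67.19; balance after payment $2,920.16.
Month 2: interest $64.73; balance after payment $2,806.86.
Closed form: n = −ln(1 − rB₀/P)/ln(1+r) = −ln(0.62261)/ln(1.02217) ≈ 21.612, so the balance reaches zero during payment 22.

22 months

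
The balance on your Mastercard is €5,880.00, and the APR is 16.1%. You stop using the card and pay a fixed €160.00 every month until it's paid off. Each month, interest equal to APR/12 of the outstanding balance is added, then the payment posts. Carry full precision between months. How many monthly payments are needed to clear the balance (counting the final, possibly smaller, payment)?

51 payments

Monthly rate r = 16.1%/12 = 1.34167% = 0.0134167.
Recurrence: B ← B·(1+r) − €160.00.
Month 1: interest €78.89; balance after payment €5,798.89.
Month 2: interest €77.80; balance after payment €5,716.69.
Closed form: n = −ln(1 − rB₀/P)/ln(1+r) = −ln(0.50694)/ln(1.01342) ≈ 50.975, so the balance reaches zero during payment 51.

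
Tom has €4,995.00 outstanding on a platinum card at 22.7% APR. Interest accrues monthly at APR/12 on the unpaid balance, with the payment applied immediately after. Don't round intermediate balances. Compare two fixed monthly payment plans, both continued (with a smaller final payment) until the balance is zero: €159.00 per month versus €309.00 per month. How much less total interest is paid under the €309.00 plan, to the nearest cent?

€1,634.98

Monthly rate r = 22.7%/12 = 1.89167% = 0.0189167.
At €159.00/mo: n = ⌈−ln(1 − rB₀/P)/ln(1+r)⌉ = 49 payments (last €21.78); total interest = total paid − €4,995.00 = €2,658.78.
At €309.00/mo: 20 payments (last €147.80); total interest €1,023.80.
Interest saved = €2,658.78 − €1,023.80 = €1,634.98.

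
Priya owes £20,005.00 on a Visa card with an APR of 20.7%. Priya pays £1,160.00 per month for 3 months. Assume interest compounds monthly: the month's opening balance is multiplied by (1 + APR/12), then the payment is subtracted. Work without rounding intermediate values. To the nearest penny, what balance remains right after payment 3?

Monthly rate r = 20.7%/12 = 1.725% = 0.01725.
Each month: B ← B·(1+r) − £1,160.00.
Month 1: interest £345.09; balance after payment £19,190.09.
Month 2: interest £331.03; balance after payment £18,361.12.
Month 3: interest £316.73; balance after payment £17,517.84.

£17,517.84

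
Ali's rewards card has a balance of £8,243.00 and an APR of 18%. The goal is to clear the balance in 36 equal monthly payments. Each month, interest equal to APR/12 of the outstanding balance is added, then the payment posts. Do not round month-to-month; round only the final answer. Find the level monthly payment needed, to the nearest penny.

£298.00

Monthly rate r = 18%/12 = 1.5% = 0.015.
Level-payment amortization: P = B₀·r / (1 − (1+r)^(−n)) = 8243.00·0.015 / (1 − 1.015^(−36)).
Denominator 1 − (1+r)^(−36) = 0.414910265.
P = 123.645 / 0.414910265 ≈ 298.00.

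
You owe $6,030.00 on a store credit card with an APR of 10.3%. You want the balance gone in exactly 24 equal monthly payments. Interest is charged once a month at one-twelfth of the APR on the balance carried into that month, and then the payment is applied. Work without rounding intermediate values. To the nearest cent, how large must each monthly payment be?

$279.09

Monthly rate r = 10.3%/12 = 0.858333% = 0.00858333.
Level-payment amortization: P = B₀·r / (1 − (1+r)^(−n)) = 6030.00·0.00858333 / (1 − 1.00858^(−24)).
Denominator 1 − (1+r)^(−24) = 0.185451204.
P = 51.7575 / 0.185451204 ≈ 279.09.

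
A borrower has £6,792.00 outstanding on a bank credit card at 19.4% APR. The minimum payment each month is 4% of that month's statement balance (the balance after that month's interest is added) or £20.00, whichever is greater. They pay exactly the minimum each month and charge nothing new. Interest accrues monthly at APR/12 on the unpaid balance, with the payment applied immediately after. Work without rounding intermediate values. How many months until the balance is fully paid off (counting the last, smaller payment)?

Monthly rate r = 19.4%/12 = 1.61667% = 0.0161667.
While 4% of the post-interest balance exceeds £20.00, each month B ← (B·(1+r))·(1 − 0.04), i.e. B shrinks by the factor (1+r)·0.96 = 0.97552.
This holds for months 1–106. Entering month 107 the balance is £490.94; 4% of the post-interest balance is now below £20.00, so the flat £20.00 minimum applies from here.
From month 107 a fixed £20.00 at rate r clears £490.94 in 32 more payments. Total: 106 + 32 = 138 months.

138 months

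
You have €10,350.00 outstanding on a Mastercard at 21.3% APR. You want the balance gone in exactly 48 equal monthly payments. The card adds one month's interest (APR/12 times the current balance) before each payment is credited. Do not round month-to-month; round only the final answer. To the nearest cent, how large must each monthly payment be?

€322.17

Monthly rate r = 21.3%/12 = 1.775% = 0.01775.
Level-payment amortization: P = B₀·r / (1 − (1+r)^(−n)) = 10350.00·0.01775 / (1 − 1.01775^(−48)).
Denominator 1 − (1+r)^(−48) = 0.570239329.
P = 183.713 / 0.570239329 ≈ 322.17.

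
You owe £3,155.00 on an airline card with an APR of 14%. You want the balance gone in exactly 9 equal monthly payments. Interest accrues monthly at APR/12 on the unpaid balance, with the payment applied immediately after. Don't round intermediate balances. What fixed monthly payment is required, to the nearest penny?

£371.32

Monthly rate r = 14%/12 = 1.16667% = 0.0116667.
Level-payment amortization: P = B₀·r / (1 − (1+r)^(−n)) = 3155.00·0.0116667 / (1 − 1.01167^(−9)).
Denominator 1 − (1+r)^(−9) = 0.0991281142.
P = 36.8083 / 0.0991281142 ≈ 371.32.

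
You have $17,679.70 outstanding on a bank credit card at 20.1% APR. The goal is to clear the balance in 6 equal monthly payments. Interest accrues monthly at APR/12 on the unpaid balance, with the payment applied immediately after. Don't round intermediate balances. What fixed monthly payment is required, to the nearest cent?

$3,121.75

Monthly rate r = 20.1%/12 = 1.675% = 0.01675.
Level-payment amortization: P = B₀·r / (1 − (1+r)^(−n)) = 17679.70·0.01675 / (1 − 1.01675^(−6)).
Denominator 1 − (1+r)^(−6) = 0.0948617593.
P = 296.135 / 0.0948617593 ≈ 3121.75.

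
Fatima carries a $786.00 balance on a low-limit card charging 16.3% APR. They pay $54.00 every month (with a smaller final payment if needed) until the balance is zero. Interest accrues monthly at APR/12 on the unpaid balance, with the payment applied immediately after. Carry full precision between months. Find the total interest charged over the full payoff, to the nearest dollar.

$96

Monthly rate r = 16.3%/12 = 1.35833% = 0.0135833.
Payoff takes n = ⌈−ln(1 − rB₀/P)/ln(1+r)⌉ = ⌈16.327⌉ = 17 payments; the last is $17.76.
Total paid = 16·$54.00 + $17.76 = $881.76.
Total interest = total paid − principal = $881.76 − $786.00 = $95.76.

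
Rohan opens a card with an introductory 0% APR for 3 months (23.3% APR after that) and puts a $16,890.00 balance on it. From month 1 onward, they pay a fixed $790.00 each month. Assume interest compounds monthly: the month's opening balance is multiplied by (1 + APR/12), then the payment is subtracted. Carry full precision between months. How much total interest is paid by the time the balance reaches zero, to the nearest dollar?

$3,614

Promo months 1–3 at r₀ = 0%/12 = 0; months 4+ at r₁ = 23.3%/12 = 0.0194167.
After month 3 (no interest yet): B = $16,890.00 − 3·$790.00 = $14,520.00.
Then at r₁ with $790.00/mo: n₂ = −ln(1 − r₁·B/P)/ln(1+r₁) ≈ 22.95 → 23 more payments.
Total paid = 25·$790.00 + $753.80 = $20,503.80; interest = $20,503.80 − $16,890.00 = $3,613.80.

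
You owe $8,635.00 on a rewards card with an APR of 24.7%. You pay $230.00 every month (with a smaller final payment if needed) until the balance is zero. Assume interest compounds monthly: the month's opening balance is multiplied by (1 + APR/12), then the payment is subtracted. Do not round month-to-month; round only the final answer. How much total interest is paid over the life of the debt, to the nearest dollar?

$8,093

Monthly rate r = 24.7%/12 = 2.05833% = 0.0205833.
Payoff takes n = ⌈−ln(1 − rB₀/P)/ln(1+r)⌉ = ⌈72.728⌉ = 73 payments; the last is $167.97.
Total paid = 72·$230.00 + $167.97 = $16,727.97.
Total interest = total paid − principal = $16,727.97 − $8,635.00 = $8,092.97.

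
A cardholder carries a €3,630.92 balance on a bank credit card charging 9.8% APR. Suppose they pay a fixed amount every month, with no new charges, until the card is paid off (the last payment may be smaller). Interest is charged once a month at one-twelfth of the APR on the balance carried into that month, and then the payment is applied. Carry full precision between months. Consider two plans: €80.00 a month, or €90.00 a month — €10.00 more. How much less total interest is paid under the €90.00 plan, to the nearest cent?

€132.03

Monthly rate r = 9.8%/12 = 0.816667% = 0.00816667.
At €80.00/mo: n = ⌈−ln(1 − rB₀/P)/ln(1+r)⌉ = 57 payments (last €74.79); total interest = total paid − €3,630.92 = €923.87.
At €90.00/mo: 50 payments (last €12.76); total interest €791.84.
Interest saved = €923.87 − €791.84 = €132.03.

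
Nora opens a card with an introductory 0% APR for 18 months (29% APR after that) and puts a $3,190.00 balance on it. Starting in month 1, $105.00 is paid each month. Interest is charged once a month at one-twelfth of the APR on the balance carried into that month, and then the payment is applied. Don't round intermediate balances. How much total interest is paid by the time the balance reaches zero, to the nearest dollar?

Promo months 1–18 at r₀ = 0%/12 = 0; months 19+ at r₁ = 29%/12 = 0.0241667.
After month 18 (no interest yet): B = $3,190.00 − 18·$105.00 = $1,300.00.
Then at r₁ with $105.00/mo: n₂ = −ln(1 − r₁·B/P)/ln(1+r₁) ≈ 14.89 → 15 more payments.
Total paid = 32·$105.00 + $93.48 = $3,453.48; interest = $3,453.48 − $3,190.00 = $263.48.

$263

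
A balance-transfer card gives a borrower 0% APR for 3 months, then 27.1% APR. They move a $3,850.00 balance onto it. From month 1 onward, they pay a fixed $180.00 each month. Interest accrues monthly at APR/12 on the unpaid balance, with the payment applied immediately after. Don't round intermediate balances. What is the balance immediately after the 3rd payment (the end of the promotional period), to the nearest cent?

$3,310.00

Promo months 1–3 at r₀ = 0%/12 = 0; months 4+ at r₁ = 27.1%/12 = 0.0225833.
After month 3 (no interest yet): B = $3,850.00 − 3·$180.00 = $3,310.00.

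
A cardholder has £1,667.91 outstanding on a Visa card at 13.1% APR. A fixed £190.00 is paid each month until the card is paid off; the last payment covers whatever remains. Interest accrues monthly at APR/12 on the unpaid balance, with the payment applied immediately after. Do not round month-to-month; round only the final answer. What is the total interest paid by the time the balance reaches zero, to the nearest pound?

Monthly rate r = 13.1%/12 = 1.09167% = 0.0109167.
Payoff takes n = ⌈−ln(1 − rB₀/P)/ln(1+r)⌉ = ⌈9.278⌉ = 10 payments; the last is £53.09.
Total paid = 9·£190.00 + £53.09 = £1,763.09.
Total interest = total paid − principal = £1,763.09 − £1,667.91 = £95.18.

£95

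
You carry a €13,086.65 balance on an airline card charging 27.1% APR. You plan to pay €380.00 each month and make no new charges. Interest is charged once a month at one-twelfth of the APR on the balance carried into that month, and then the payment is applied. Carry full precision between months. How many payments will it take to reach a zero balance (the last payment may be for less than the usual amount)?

68 payments

Monthly rate r = 27.1%/12 = 2.25833% = 0.0225833.
Recurrence: B ← B·(1+r) − €380.00.
Month 1: interest €295.54; balance after payment €13,002.19.
Month 2: interest €293.63; balance after payment €12,915.82.
Closed form: n = −ln(1 − rB₀/P)/ln(1+r) = −ln(0.22226)/ln(1.02258) ≈ 67.342, so the balance reaches zero during payment 68.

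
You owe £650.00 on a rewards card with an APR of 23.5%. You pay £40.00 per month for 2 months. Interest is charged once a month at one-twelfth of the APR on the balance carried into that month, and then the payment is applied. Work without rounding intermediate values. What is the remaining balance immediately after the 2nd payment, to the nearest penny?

£594.92

Monthly rate r = 23.5%/12 = 1.95833% = 0.0195833.
Each month: B ← B·(1+r) − £40.00.
Month 1: interest £12.73; balance after payment £622.73.
Month 2: interest £12.20; balance after payment £594.92.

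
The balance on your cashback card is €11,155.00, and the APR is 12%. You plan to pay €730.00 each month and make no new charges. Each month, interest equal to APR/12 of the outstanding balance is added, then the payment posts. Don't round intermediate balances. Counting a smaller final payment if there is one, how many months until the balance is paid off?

17 payments

Monthly rate r = 12%/12 = 1% = 0.01.
Recurrence: B ← B·(1+r) − €730.00.
Month 1: interest €111.55; balance after payment €10,536.55.
Month 2: interest €105.37; balance after payment €9,911.92.
Closed form: n = −ln(1 − rB₀/P)/ln(1+r) = −ln(0.84719)/ln(1.01) ≈ 16.666, so the balance reaches zero during payment 17.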